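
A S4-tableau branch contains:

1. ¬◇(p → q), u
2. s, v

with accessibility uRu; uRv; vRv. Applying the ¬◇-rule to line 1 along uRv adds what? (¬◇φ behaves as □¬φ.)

¬(p → q), v

¬◇φ behaves as □¬φ: propagate the negated body to each accessible world.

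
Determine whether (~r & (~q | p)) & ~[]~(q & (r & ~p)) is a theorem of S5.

Tableau for the negation ~((~r & (~q | p)) & ~[]~(q & (r & ~p))):
1. ~((~r & (~q | p)) & ~[]~(q & (r & ~p))), u
2. []~(q & (r & ~p)), u
3. ~(q & (r & ~p)), u
4. ~(r & ~p), u
5. p, u
Accessibility: uRu
The negation has an open branch (countermodel exists).

Not valid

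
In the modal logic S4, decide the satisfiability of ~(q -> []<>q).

Yes, satisfiable

1. ~(q -> []<>q), 0
2. q, 0
3. ~[]<>q, 0
4. ~<>q, 1
5. ~q, 1
Accessibility: 0R0, 0R1, 1R1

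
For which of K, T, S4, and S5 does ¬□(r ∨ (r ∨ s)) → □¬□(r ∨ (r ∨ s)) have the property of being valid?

S4-tableau for the negation ¬(¬□(r ∨ (r ∨ s)) → □¬□(r ∨ (r ∨ s))):
1. ¬(¬□(r ∨ (r ∨ s)) → □¬□(r ∨ (r ∨ s))), 0
2. ¬□(r ∨ (r ∨ s)), 0
3. ¬□¬□(r ∨ (r ∨ s)), 0
4. ¬(r ∨ (r ∨ s)), 1
5. ¬r, 1
6. ¬(r ∨ s), 1
7. ¬s, 1
8. □(r ∨ (r ∨ s)), 2
9. r ∨ (r ∨ s), 2
10. r ∨ s, 2
11. s, 2
Accessibility: 0R0, 0R1, 0R2, 1R1, 2R2
Complete open branch: countermodel on an S4-frame, so not valid in S4, nor in K, T (the same frame is also a K-frame and a T-frame).
S5-tableau for the negation ¬(¬□(r ∨ (r ∨ s)) → □¬□(r ∨ (r ∨ s))):
1. ¬(¬□(r ∨ (r ∨ s)) → □¬□(r ∨ (r ∨ s))), 0
2. ¬□(r ∨ (r ∨ s)), 0
3. ¬□¬□(r ∨ (r ∨ s)), 0
4. ¬(r ∨ (r ∨ s)), 1
5. ¬r, 1
6. ¬(r ∨ s), 1
7. ¬s, 1
8. □(r ∨ (r ∨ s)), 2
9. r ∨ (r ∨ s), 0
10. r ∨ (r ∨ s), 1
11. r ∨ (r ∨ s), 2
12. r ∨ s, 0
13. r ∨ s, 1
14. r ∨ s, 2
15. s, 0
16. s, 1
Accessibility: 0R0, 0R1, 0R2, 1R0, 1R1, 1R2, 2R0, 2R1, 2R2
Branch closes: s and ¬s both at 1.
Every branch closes (one shown): valid in S5.

S5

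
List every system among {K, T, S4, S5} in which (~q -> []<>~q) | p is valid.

S5-tableau for the negation ~((~q -> []<>~q) | p):
1. ~((~q -> []<>~q) | p), w0
2. ~(~q -> []<>~q), w0
3. ~p, w0
4. ~q, w0
5. ~[]<>~q, w0
6. ~<>~q, w1
7. q, w0
Accessibility: w0Rw0, w0Rw1, w1Rw0, w1Rw1
Branch closes: q and ~q both at w0.
Every branch closes (one shown): valid in S5.
S4-tableau for the negation ~((~q -> []<>~q) | p):
1. ~((~q -> []<>~q) | p), w0
2. ~(~q -> []<>~q), w0
3. ~p, w0
4. ~q, w0
5. ~[]<>~q, w0
6. ~<>~q, w1
7. q, w1
Accessibility: w0Rw0, w0Rw1, w1Rw1
Complete open branch: countermodel on an S4-frame, so not valid in S4, nor in K, T (the same frame is also a K-frame and a T-frame).

S5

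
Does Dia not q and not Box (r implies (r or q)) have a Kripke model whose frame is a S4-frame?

Unsatisfiable

1. Dia not q and not Box (r implies (r or q)), w0
2. Dia not q, w0   [and-rule on 1]
3. not Box (r implies (r or q)), w0   [and-rule on 1]
4. not q, w1   [Dia-rule on 2: fresh world w1, w0Rw1]
5. not (r implies (r or q)), w2   [neg-Box-rule on 3: fresh world w2, w0Rw2]
6. r, w2   [neg-implies-rule on 5]
7. not (r or q), w2   [neg-implies-rule on 5]
8. not r, w2   [neg-or-rule on 7]
9. not q, w2   [neg-or-rule on 7]
Accessibility: w0Rw0, w0Rw1, w0Rw2, w1Rw1, w2Rw2
Branch closes: r and not r both at w2.
All branches of the tableau close; one closing branch shown above.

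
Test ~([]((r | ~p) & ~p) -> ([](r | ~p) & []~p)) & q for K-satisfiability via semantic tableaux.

1. ~([]((r | ~p) & ~p) -> ([](r | ~p) & []~p)) & q, 0
2. ~([]((r | ~p) & ~p) -> ([](r | ~p) & []~p)), 0   [&-rule on 1]
3. q, 0   [&-rule on 1]
4. []((r | ~p) & ~p), 0   [~->-rule on 2]
5. ~([](r | ~p) & []~p), 0   [~->-rule on 2]
6. ~[](r | ~p), 0   [~&-rule on 5 (branches; this branch)]
7. ~(r | ~p), 1   [~[]-rule on 6: fresh world 1, 0R1]
8. ~r, 1   [~|-rule on 7]
9. p, 1   [~|-rule on 7]
10. (r | ~p) & ~p, 1   [[]-rule on 4 via 0R1]
11. r | ~p, 1   [&-rule on 10]
12. ~p, 1   [&-rule on 10]
Accessibility: 0R1
Branch closes: p and ~p both at 1.
Every branch closes; the branch above is one of them.

Unsatisfiable (every branch closes)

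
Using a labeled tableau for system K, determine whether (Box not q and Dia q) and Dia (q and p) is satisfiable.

Unsatisfiable (every branch closes)

1. (Box not q and Dia q) and Dia (q and p), 0
2. Box not q and Dia q, 0   [and-rule on 1]
3. Dia (q and p), 0   [and-rule on 1]
4. Box not q, 0   [and-rule on 2]
5. Dia q, 0   [and-rule on 2]
6. q and p, 1   [Dia-rule on 3: fresh world 1, 0R1]
7. q, 1   [and-rule on 6]
8. p, 1   [and-rule on 6]
9. not q, 1   [Box-rule on 4 via 0R1]
Accessibility: 0R1
Branch closes: q and not q both at 1.
(One branch shown.) All branches close.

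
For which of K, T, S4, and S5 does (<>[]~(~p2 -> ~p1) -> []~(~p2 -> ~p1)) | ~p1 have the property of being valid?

S5

S4-tableau for the negation ~((<>[]~(~p2 -> ~p1) -> []~(~p2 -> ~p1)) | ~p1):
1. ~((<>[]~(~p2 -> ~p1) -> []~(~p2 -> ~p1)) | ~p1), u
2. ~(<>[]~(~p2 -> ~p1) -> []~(~p2 -> ~p1)), u
3. p1, u
4. <>[]~(~p2 -> ~p1), u
5. ~[]~(~p2 -> ~p1), u
6. []~(~p2 -> ~p1), v
7. ~(~p2 -> ~p1), v
8. ~p2, v
9. p1, v
10. ~p2 -> ~p1, w
11. ~p1, w
Accessibility: uRu, uRv, uRw, vRv, wRw
Complete open branch: countermodel on an S4-frame, so not valid in S4, nor in K, T (the same frame is also a K-frame and a T-frame).
S5-tableau for the negation ~((<>[]~(~p2 -> ~p1) -> []~(~p2 -> ~p1)) | ~p1):
1. ~((<>[]~(~p2 -> ~p1) -> []~(~p2 -> ~p1)) | ~p1), u
2. ~(<>[]~(~p2 -> ~p1) -> []~(~p2 -> ~p1)), u
3. p1, u
4. <>[]~(~p2 -> ~p1), u
5. ~[]~(~p2 -> ~p1), u
6. []~(~p2 -> ~p1), v
7. ~(~p2 -> ~p1), u
8. ~p2, u
9. ~(~p2 -> ~p1), v
10. ~p2, v
11. p1, v
12. ~p2 -> ~p1, w
13. ~(~p2 -> ~p1), w
14. ~p2, w
15. p1, w
16. ~p1, w
Accessibility: uRu, uRv, uRw, vRu, vRv, vRw, wRu, wRv, wRw
Branch closes: p1 and ~p1 both at w.
Every branch closes (one shown): valid in S5.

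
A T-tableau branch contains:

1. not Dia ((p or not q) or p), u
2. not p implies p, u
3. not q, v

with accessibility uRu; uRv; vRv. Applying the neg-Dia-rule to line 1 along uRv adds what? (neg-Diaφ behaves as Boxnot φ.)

neg-Diaφ behaves as Boxnot φ: propagate the negated body to each accessible world.

not ((p or not q) or p), v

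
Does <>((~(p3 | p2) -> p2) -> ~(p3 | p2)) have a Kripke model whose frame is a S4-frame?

1. <>((~(p3 | p2) -> p2) -> ~(p3 | p2)), 0
2. (~(p3 | p2) -> p2) -> ~(p3 | p2), 1
3. ~(p3 | p2), 1
4. ~p3, 1
5. ~p2, 1
Accessibility: 0R0, 0R1, 1R1

Satisfiable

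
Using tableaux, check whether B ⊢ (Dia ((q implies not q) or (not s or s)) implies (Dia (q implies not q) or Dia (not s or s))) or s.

Valid

Tableau for the negation not ((Dia ((q implies not q) or (not s or s)) implies (Dia (q implies not q) or Dia (not s or s))) or s):
1. not ((Dia ((q implies not q) or (not s or s)) implies (Dia (q implies not q) or Dia (not s or s))) or s), u
2. not (Dia ((q implies not q) or (not s or s)) implies (Dia (q implies not q) or Dia (not s or s))), u
3. not s, u
4. Dia ((q implies not q) or (not s or s)), u
5. not (Dia (q implies not q) or Dia (not s or s)), u
6. not Dia (q implies not q), u
7. not Dia (not s or s), u
8. not (q implies not q), u
9. q, u
10. not (not s or s), u
11. s, u
Accessibility: uRu
Branch closes: s and not s both at u.
All branches of the negation close; one closing branch shown above.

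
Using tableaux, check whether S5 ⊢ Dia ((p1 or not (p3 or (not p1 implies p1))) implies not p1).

Tableau for the negation not Dia ((p1 or not (p3 or (not p1 implies p1))) implies not p1):
1. not Dia ((p1 or not (p3 or (not p1 implies p1))) implies not p1), u
2. not ((p1 or not (p3 or (not p1 implies p1))) implies not p1), u
3. p1 or not (p3 or (not p1 implies p1)), u
4. p1, u
Accessibility: uRu
The negation has an open branch (countermodel exists).

No, not valid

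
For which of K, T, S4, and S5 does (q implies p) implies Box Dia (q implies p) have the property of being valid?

S4-tableau for the negation not ((q implies p) implies Box Dia (q implies p)):
1. not ((q implies p) implies Box Dia (q implies p)), w0
2. q implies p, w0
3. not Box Dia (q implies p), w0
4. p, w0
5. not Dia (q implies p), w1
6. not (q implies p), w1
7. q, w1
8. not p, w1
Accessibility: w0Rw0, w0Rw1, w1Rw1
Complete open branch: countermodel on an S4-frame, so not valid in S4, nor in K, T (the same frame is also a K-frame and a T-frame).
S5-tableau for the negation not ((q implies p) implies Box Dia (q implies p)):
1. not ((q implies p) implies Box Dia (q implies p)), w0
2. q implies p, w0
3. not Box Dia (q implies p), w0
4. p, w0
5. not Dia (q implies p), w1
6. not (q implies p), w0
7. q, w0
8. not p, w0
Accessibility: w0Rw0, w0Rw1, w1Rw0, w1Rw1
Branch closes: p and not p both at w0.
Every branch closes (one shown): valid in S5.

S5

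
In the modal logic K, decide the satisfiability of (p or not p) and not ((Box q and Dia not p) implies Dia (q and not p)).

Unsatisfiable (every branch closes)

1. (p or not p) and not ((Box q and Dia not p) implies Dia (q and not p)), u
2. p or not p, u   [and-rule on 1]
3. not ((Box q and Dia not p) implies Dia (q and not p)), u   [and-rule on 1]
4. Box q and Dia not p, u   [neg-implies-rule on 3]
5. not Dia (q and not p), u   [neg-implies-rule on 3]
6. Box q, u   [and-rule on 4]
7. Dia not p, u   [and-rule on 4]
8. not p, u   [or-rule on 2 (branches; this branch)]
9. not p, v   [Dia-rule on 7: fresh world v, uRv]
10. not (q and not p), v   [neg-Dia-rule on 5 via uRv]
11. q, v   [Box-rule on 6 via uRv]
12. p, v   [neg-and-rule on 10 (branches; this branch)]
Accessibility: uRv
Branch closes: p and not p both at v.
Every branch closes; the branch above is one of them.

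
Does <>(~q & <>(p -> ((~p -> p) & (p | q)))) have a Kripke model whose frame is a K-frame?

1. <>(~q & <>(p -> ((~p -> p) & (p | q)))), u
2. ~q & <>(p -> ((~p -> p) & (p | q))), v   [<>-rule on 1: fresh world v, uRv]
3. ~q, v   [&-rule on 2]
4. <>(p -> ((~p -> p) & (p | q))), v   [&-rule on 2]
5. p -> ((~p -> p) & (p | q)), w   [<>-rule on 4: fresh world w, vRw]
6. (~p -> p) & (p | q), w   [->-rule on 5 (branches; this branch)]
7. ~p -> p, w   [&-rule on 6]
8. p | q, w   [&-rule on 6]
9. p, w   [->-rule on 7 (branches; this branch)]
10. q, w   [|-rule on 8 (branches; this branch)]
Accessibility: uRv, vRw

Yes, satisfiable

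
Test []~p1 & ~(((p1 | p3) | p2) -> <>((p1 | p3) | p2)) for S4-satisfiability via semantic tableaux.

No, unsatisfiable

1. []~p1 & ~(((p1 | p3) | p2) -> <>((p1 | p3) | p2)), 0
2. []~p1, 0   [&-rule on 1]
3. ~(((p1 | p3) | p2) -> <>((p1 | p3) | p2)), 0   [&-rule on 1]
4. (p1 | p3) | p2, 0   [~->-rule on 3]
5. ~<>((p1 | p3) | p2), 0   [~->-rule on 3]
6. ~p1, 0   [[]-rule on 2 via 0R0]
7. ~((p1 | p3) | p2), 0   [~<>-rule on 5 via 0R0]
8. ~(p1 | p3), 0   [~|-rule on 7]
9. ~p2, 0   [~|-rule on 7]
10. ~p3, 0   [~|-rule on 8]
11. p1 | p3, 0   [|-rule on 4 (branches; this branch)]
12. p3, 0   [|-rule on 11 (branches; this branch)]
Accessibility: 0R0
Branch closes: p3 and ~p3 both at 0.
Every branch closes; the branch above is one of them.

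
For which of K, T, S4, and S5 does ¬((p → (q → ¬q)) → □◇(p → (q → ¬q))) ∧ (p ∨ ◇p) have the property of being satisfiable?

S5-tableau for the formula:
1. ¬((p → (q → ¬q)) → □◇(p → (q → ¬q))) ∧ (p ∨ ◇p), u
2. ¬((p → (q → ¬q)) → □◇(p → (q → ¬q))), u   [∧-rule on 1]
3. p ∨ ◇p, u   [∧-rule on 1]
4. p → (q → ¬q), u   [¬→-rule on 2]
5. ¬□◇(p → (q → ¬q)), u   [¬→-rule on 2]
6. ◇p, u   [∨-rule on 3 (branches; this branch)]
7. q → ¬q, u   [→-rule on 4 (branches; this branch)]
8. ¬q, u   [→-rule on 7 (branches; this branch)]
9. ¬◇(p → (q → ¬q)), v   [¬□-rule on 5: fresh world v, uRv]
10. ¬(p → (q → ¬q)), u   [¬◇-rule on 9 via vRu]
11. p, u   [¬→-rule on 10]
12. ¬(q → ¬q), u   [¬→-rule on 10]
13. q, u   [¬→-rule on 12]
Accessibility: uRu, uRv, vRu, vRv
Branch closes: q and ¬q both at u.
Every branch closes (one shown): unsatisfiable in S5.
S4-tableau for the formula:
1. ¬((p → (q → ¬q)) → □◇(p → (q → ¬q))) ∧ (p ∨ ◇p), u
2. ¬((p → (q → ¬q)) → □◇(p → (q → ¬q))), u   [∧-rule on 1]
3. p ∨ ◇p, u   [∧-rule on 1]
4. p → (q → ¬q), u   [¬→-rule on 2]
5. ¬□◇(p → (q → ¬q)), u   [¬→-rule on 2]
6. ◇p, u   [∨-rule on 3 (branches; this branch)]
7. q → ¬q, u   [→-rule on 4 (branches; this branch)]
8. ¬q, u   [→-rule on 7 (branches; this branch)]
9. ¬◇(p → (q → ¬q)), v   [¬□-rule on 5: fresh world v, uRv]
10. ¬(p → (q → ¬q)), v   [¬◇-rule on 9 via vRv]
11. p, v   [¬→-rule on 10]
12. ¬(q → ¬q), v   [¬→-rule on 10]
13. q, v   [¬→-rule on 12]
14. p, w   [◇-rule on 6: fresh world w, uRw]
Accessibility: uRu, uRv, uRw, vRv, wRw
Complete open branch: satisfiable in S4, hence also in K, T (this S4-model is also a K-model and a T-model).

K, T, S4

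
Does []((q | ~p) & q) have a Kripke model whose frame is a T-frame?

1. []((q | ~p) & q), u
2. (q | ~p) & q, u
3. q | ~p, u
4. q, u
5. ~p, u
Accessibility: uRu

Satisfiable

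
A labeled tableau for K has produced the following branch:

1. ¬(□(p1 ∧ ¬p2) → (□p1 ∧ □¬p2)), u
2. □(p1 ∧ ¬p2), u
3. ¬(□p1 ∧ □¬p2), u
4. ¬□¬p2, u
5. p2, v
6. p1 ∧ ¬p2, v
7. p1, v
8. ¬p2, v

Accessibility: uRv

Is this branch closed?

Closed

Both p2 and ¬p2 appear at v.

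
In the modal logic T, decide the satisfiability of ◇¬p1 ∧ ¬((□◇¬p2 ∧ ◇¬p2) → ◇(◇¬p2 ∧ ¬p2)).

1. ◇¬p1 ∧ ¬((□◇¬p2 ∧ ◇¬p2) → ◇(◇¬p2 ∧ ¬p2)), u
2. ◇¬p1, u
3. ¬((□◇¬p2 ∧ ◇¬p2) → ◇(◇¬p2 ∧ ¬p2)), u
4. □◇¬p2 ∧ ◇¬p2, u
5. ¬◇(◇¬p2 ∧ ¬p2), u
6. □◇¬p2, u
7. ◇¬p2, u
8. ¬(◇¬p2 ∧ ¬p2), u
9. p2, u
10. ¬p1, v
11. ¬(◇¬p2 ∧ ¬p2), v
12. ◇¬p2, v
13. ¬◇¬p2, v
14. p2, v
15. ¬p2, w
16. ¬(◇¬p2 ∧ ¬p2), w
17. ◇¬p2, w
18. ¬◇¬p2, w
19. p2, w
Accessibility: uRu, uRv, uRw, vRv, wRw
Branch closes: p2 and ¬p2 both at w.
Every branch closes; the branch above is one of them.

Unsatisfiable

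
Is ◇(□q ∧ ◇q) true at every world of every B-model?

Not valid

Tableau for the negation ¬◇(□q ∧ ◇q):
1. ¬◇(□q ∧ ◇q), 0
2. ¬(□q ∧ ◇q), 0
3. ¬◇q, 0
4. ¬q, 0
Accessibility: 0R0
The negation has an open branch (countermodel exists).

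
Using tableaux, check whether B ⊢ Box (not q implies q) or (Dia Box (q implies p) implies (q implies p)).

Yes, valid

Tableau for the negation not (Box (not q implies q) or (Dia Box (q implies p) implies (q implies p))):
1. not (Box (not q implies q) or (Dia Box (q implies p) implies (q implies p))), u
2. not Box (not q implies q), u   [neg-or-rule on 1]
3. not (Dia Box (q implies p) implies (q implies p)), u   [neg-or-rule on 1]
4. Dia Box (q implies p), u   [neg-implies-rule on 3]
5. not (q implies p), u   [neg-implies-rule on 3]
6. q, u   [neg-implies-rule on 5]
7. not p, u   [neg-implies-rule on 5]
8. not (not q implies q), v   [neg-Box-rule on 2: fresh world v, uRv]
9. not q, v   [neg-implies-rule on 8]
10. Box (q implies p), w   [Dia-rule on 4: fresh world w, uRw]
11. q implies p, u   [Box-rule on 10 via wRu]
12. q implies p, w   [Box-rule on 10 via wRw]
13. p, u   [implies-rule on 11 (branches; this branch)]
Accessibility: uRu, uRv, uRw, vRu, vRv, wRu, wRw
Branch closes: p and not p both at u.
All branches of the negation close; one closing branch shown above.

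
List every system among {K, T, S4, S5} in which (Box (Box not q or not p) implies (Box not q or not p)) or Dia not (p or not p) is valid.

K-tableau for the negation not ((Box (Box not q or not p) implies (Box not q or not p)) or Dia not (p or not p)):
1. not ((Box (Box not q or not p) implies (Box not q or not p)) or Dia not (p or not p)), w0
2. not (Box (Box not q or not p) implies (Box not q or not p)), w0
3. not Dia not (p or not p), w0
4. Box (Box not q or not p), w0
5. not (Box not q or not p), w0
6. not Box not q, w0
7. p, w0
8. q, w1
9. p or not p, w1
10. Box not q or not p, w1
11. not p, w1
Accessibility: w0Rw1
Complete open branch: countermodel on a K-frame, so not valid in K.
T-tableau for the negation not ((Box (Box not q or not p) implies (Box not q or not p)) or Dia not (p or not p)):
1. not ((Box (Box not q or not p) implies (Box not q or not p)) or Dia not (p or not p)), w0
2. not (Box (Box not q or not p) implies (Box not q or not p)), w0
3. not Dia not (p or not p), w0
4. Box (Box not q or not p), w0
5. not (Box not q or not p), w0
6. not Box not q, w0
7. p, w0
8. p or not p, w0
9. Box not q or not p, w0
10. Box not q, w0
11. not q, w0
12. q, w1
13. p or not p, w1
14. Box not q or not p, w1
15. not q, w1
Accessibility: w0Rw0, w0Rw1, w1Rw1
Branch closes: q and not q both at w1.
Every branch closes (one shown): valid in T, hence also in S4, S5 (every theorem of T is a theorem of S4 and S5).

T, S4, S5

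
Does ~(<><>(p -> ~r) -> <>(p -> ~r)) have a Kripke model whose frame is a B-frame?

1. ~(<><>(p -> ~r) -> <>(p -> ~r)), u
2. <><>(p -> ~r), u   [~->-rule on 1]
3. ~<>(p -> ~r), u   [~->-rule on 1]
4. ~(p -> ~r), u   [~<>-rule on 3 via uRu]
5. p, u   [~->-rule on 4]
6. r, u   [~->-rule on 4]
7. <>(p -> ~r), v   [<>-rule on 2: fresh world v, uRv]
8. ~(p -> ~r), v   [~<>-rule on 3 via uRv]
9. p, v   [~->-rule on 8]
10. r, v   [~->-rule on 8]
11. p -> ~r, w   [<>-rule on 7: fresh world w, vRw]
12. ~r, w   [->-rule on 11 (branches; this branch)]
Accessibility: uRu, uRv, vRu, vRv, vRw, wRv, wRw

Satisfiable (open branch found)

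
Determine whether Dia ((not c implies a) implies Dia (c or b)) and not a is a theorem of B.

Invalid (countermodel exists)

Tableau for the negation not (Dia ((not c implies a) implies Dia (c or b)) and not a):
1. not (Dia ((not c implies a) implies Dia (c or b)) and not a), w0
2. a, w0
Accessibility: w0Rw0
The negation has an open branch (countermodel exists).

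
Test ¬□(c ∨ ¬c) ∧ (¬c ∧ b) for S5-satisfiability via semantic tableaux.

Unsatisfiable

1. ¬□(c ∨ ¬c) ∧ (¬c ∧ b), 0
2. ¬□(c ∨ ¬c), 0
3. ¬c ∧ b, 0
4. ¬c, 0
5. b, 0
6. ¬(c ∨ ¬c), 1
7. ¬c, 1
8. c, 1
Accessibility: 0R0, 0R1, 1R0, 1R1
Branch closes: c and ¬c both at 1.
Every branch closes; the branch above is one of them.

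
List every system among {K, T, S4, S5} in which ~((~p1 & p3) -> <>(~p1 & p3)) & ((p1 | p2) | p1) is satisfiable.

K

T-tableau for the formula:
1. ~((~p1 & p3) -> <>(~p1 & p3)) & ((p1 | p2) | p1), u
2. ~((~p1 & p3) -> <>(~p1 & p3)), u
3. (p1 | p2) | p1, u
4. ~p1 & p3, u
5. ~<>(~p1 & p3), u
6. ~p1, u
7. p3, u
8. ~(~p1 & p3), u
9. p1 | p2, u
10. ~p3, u
Accessibility: uRu
Branch closes: p3 and ~p3 both at u.
Every branch closes (one shown): unsatisfiable in T, hence also in S4, S5 (every S4/S5-frame is a T-frame).
K-tableau for the formula:
1. ~((~p1 & p3) -> <>(~p1 & p3)) & ((p1 | p2) | p1), u
2. ~((~p1 & p3) -> <>(~p1 & p3)), u
3. (p1 | p2) | p1, u
4. ~p1 & p3, u
5. ~<>(~p1 & p3), u
6. ~p1, u
7. p3, u
8. p1 | p2, u
9. p2, u
Complete open branch: satisfiable in K.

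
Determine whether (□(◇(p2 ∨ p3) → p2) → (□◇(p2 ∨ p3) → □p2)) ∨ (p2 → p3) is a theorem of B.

Valid

Tableau for the negation ¬((□(◇(p2 ∨ p3) → p2) → (□◇(p2 ∨ p3) → □p2)) ∨ (p2 → p3)):
1. ¬((□(◇(p2 ∨ p3) → p2) → (□◇(p2 ∨ p3) → □p2)) ∨ (p2 → p3)), w0
2. ¬(□(◇(p2 ∨ p3) → p2) → (□◇(p2 ∨ p3) → □p2)), w0
3. ¬(p2 → p3), w0
4. □(◇(p2 ∨ p3) → p2), w0
5. ¬(□◇(p2 ∨ p3) → □p2), w0
6. p2, w0
7. ¬p3, w0
8. □◇(p2 ∨ p3), w0
9. ¬□p2, w0
10. ◇(p2 ∨ p3) → p2, w0
11. ◇(p2 ∨ p3), w0
12. ¬p2, w1
13. ◇(p2 ∨ p3) → p2, w1
14. ◇(p2 ∨ p3), w1
15. ¬◇(p2 ∨ p3), w1
16. ¬(p2 ∨ p3), w0
17. ¬p2, w0
Accessibility: w0Rw0, w0Rw1, w1Rw0, w1Rw1
Branch closes: p2 and ¬p2 both at w0.
All branches of the negation close; one closing branch shown above.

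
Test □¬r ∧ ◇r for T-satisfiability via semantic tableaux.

No, unsatisfiable

1. □¬r ∧ ◇r, 0
2. □¬r, 0
3. ◇r, 0
4. ¬r, 0
5. r, 1
6. ¬r, 1
Accessibility: 0R0, 0R1, 1R1
Branch closes: r and ¬r both at 1.
Every branch closes; the branch above is one of them.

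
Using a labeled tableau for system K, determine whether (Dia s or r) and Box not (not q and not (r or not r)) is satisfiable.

1. (Dia s or r) and Box not (not q and not (r or not r)), w0
2. Dia s or r, w0
3. Box not (not q and not (r or not r)), w0
4. r, w0

Satisfiable (open branch found)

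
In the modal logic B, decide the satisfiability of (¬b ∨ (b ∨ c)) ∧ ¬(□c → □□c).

1. (¬b ∨ (b ∨ c)) ∧ ¬(□c → □□c), u
2. ¬b ∨ (b ∨ c), u
3. ¬(□c → □□c), u
4. □c, u
5. ¬□□c, u
6. c, u
7. b ∨ c, u
8. ¬□c, v
9. c, v
10. ¬c, w
Accessibility: uRu, uRv, vRu, vRv, vRw, wRv, wRw

Yes, satisfiable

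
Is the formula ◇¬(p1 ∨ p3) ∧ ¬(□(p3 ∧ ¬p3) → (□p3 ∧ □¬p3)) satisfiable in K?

1. ◇¬(p1 ∨ p3) ∧ ¬(□(p3 ∧ ¬p3) → (□p3 ∧ □¬p3)), w0
2. ◇¬(p1 ∨ p3), w0
3. ¬(□(p3 ∧ ¬p3) → (□p3 ∧ □¬p3)), w0
4. □(p3 ∧ ¬p3), w0
5. ¬(□p3 ∧ □¬p3), w0
6. ¬□¬p3, w0
7. ¬(p1 ∨ p3), w1
8. ¬p1, w1
9. ¬p3, w1
10. p3 ∧ ¬p3, w1
11. p3, w1
Accessibility: w0Rw1
Branch closes: p3 and ¬p3 both at w1.
All branches of the tableau close; one closing branch shown above.

Unsatisfiable (every branch closes)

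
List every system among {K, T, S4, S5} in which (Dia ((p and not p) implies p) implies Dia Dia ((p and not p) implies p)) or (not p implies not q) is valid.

T-tableau for the negation not ((Dia ((p and not p) implies p) implies Dia Dia ((p and not p) implies p)) or (not p implies not q)):
1. not ((Dia ((p and not p) implies p) implies Dia Dia ((p and not p) implies p)) or (not p implies not q)), w0
2. not (Dia ((p and not p) implies p) implies Dia Dia ((p and not p) implies p)), w0
3. not (not p implies not q), w0
4. Dia ((p and not p) implies p), w0
5. not Dia Dia ((p and not p) implies p), w0
6. not p, w0
7. q, w0
8. not Dia ((p and not p) implies p), w0
9. not ((p and not p) implies p), w0
10. p and not p, w0
11. p, w0
Accessibility: w0Rw0
Branch closes: p and not p both at w0.
Every branch closes (one shown): valid in T, hence also in S4, S5 (every theorem of T is a theorem of S4 and S5).
K-tableau for the negation not ((Dia ((p and not p) implies p) implies Dia Dia ((p and not p) implies p)) or (not p implies not q)):
1. not ((Dia ((p and not p) implies p) implies Dia Dia ((p and not p) implies p)) or (not p implies not q)), w0
2. not (Dia ((p and not p) implies p) implies Dia Dia ((p and not p) implies p)), w0
3. not (not p implies not q), w0
4. Dia ((p and not p) implies p), w0
5. not Dia Dia ((p and not p) implies p), w0
6. not p, w0
7. q, w0
8. (p and not p) implies p, w1
9. not Dia ((p and not p) implies p), w1
10. p, w1
Accessibility: w0Rw1
Complete open branch: countermodel on a K-frame, so not valid in K.

T, S4, S5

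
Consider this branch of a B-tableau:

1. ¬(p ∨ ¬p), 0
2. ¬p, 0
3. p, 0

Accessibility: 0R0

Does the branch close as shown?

Yes, closed

Both p and ¬p appear at 0.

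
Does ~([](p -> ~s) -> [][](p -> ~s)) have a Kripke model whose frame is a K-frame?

1. ~([](p -> ~s) -> [][](p -> ~s)), 0
2. [](p -> ~s), 0
3. ~[][](p -> ~s), 0
4. ~[](p -> ~s), 1
5. p -> ~s, 1
6. ~s, 1
7. ~(p -> ~s), 2
8. p, 2
9. s, 2
Accessibility: 0R1, 1R2

Satisfiable (open branch found)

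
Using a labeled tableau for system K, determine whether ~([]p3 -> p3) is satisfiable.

Satisfiable (open branch found)

1. ~([]p3 -> p3), u
2. []p3, u   [~->-rule on 1]
3. ~p3, u   [~->-rule on 1]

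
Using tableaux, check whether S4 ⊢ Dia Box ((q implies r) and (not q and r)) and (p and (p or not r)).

Tableau for the negation not (Dia Box ((q implies r) and (not q and r)) and (p and (p or not r))):
1. not (Dia Box ((q implies r) and (not q and r)) and (p and (p or not r))), 0
2. not (p and (p or not r)), 0   [neg-and-rule on 1 (branches; this branch)]
3. not (p or not r), 0   [neg-and-rule on 2 (branches; this branch)]
4. not p, 0   [neg-or-rule on 3]
5. r, 0   [neg-or-rule on 3]
Accessibility: 0R0
The negation has an open branch (countermodel exists).

No, not valid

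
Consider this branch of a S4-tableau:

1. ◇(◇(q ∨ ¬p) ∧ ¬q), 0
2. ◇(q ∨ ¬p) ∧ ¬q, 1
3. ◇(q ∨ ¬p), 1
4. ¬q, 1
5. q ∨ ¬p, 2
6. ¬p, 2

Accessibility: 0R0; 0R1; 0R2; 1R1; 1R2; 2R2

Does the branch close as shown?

No world carries both an atom and its negation.

Open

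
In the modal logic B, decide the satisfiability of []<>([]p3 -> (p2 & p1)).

Satisfiable (open branch found)

1. []<>([]p3 -> (p2 & p1)), w0
2. <>([]p3 -> (p2 & p1)), w0   [[]-rule on 1 via w0Rw0]
3. []p3 -> (p2 & p1), w1   [<>-rule on 2: fresh world w1, w0Rw1]
4. <>([]p3 -> (p2 & p1)), w1   [[]-rule on 1 via w0Rw1]
5. p2 & p1, w1   [->-rule on 3 (branches; this branch)]
6. p2, w1   [&-rule on 5]
7. p1, w1   [&-rule on 5]
8. []p3 -> (p2 & p1), w2   [<>-rule on 4: fresh world w2, w1Rw2]
9. p2 & p1, w2   [->-rule on 8 (branches; this branch)]
10. p2, w2   [&-rule on 9]
11. p1, w2   [&-rule on 9]
Accessibility: w0Rw0, w0Rw1, w1Rw0, w1Rw1, w1Rw2, w2Rw1, w2Rw2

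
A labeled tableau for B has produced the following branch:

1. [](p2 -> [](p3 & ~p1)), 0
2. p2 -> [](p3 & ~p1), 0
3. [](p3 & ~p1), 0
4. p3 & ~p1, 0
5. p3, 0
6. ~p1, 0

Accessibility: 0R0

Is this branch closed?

No atom appears with both signs at the same world.

Open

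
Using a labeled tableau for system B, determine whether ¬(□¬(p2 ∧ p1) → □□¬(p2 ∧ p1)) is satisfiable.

1. ¬(□¬(p2 ∧ p1) → □□¬(p2 ∧ p1)), u
2. □¬(p2 ∧ p1), u
3. ¬□□¬(p2 ∧ p1), u
4. ¬(p2 ∧ p1), u
5. ¬p1, u
6. ¬□¬(p2 ∧ p1), v
7. ¬(p2 ∧ p1), v
8. ¬p1, v
9. p2 ∧ p1, w
10. p2, w
11. p1, w
Accessibility: uRu, uRv, vRu, vRv, vRw, wRv, wRw

Satisfiable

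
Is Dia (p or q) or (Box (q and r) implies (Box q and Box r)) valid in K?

Tableau for the negation not (Dia (p or q) or (Box (q and r) implies (Box q and Box r))):
1. not (Dia (p or q) or (Box (q and r) implies (Box q and Box r))), u
2. not Dia (p or q), u
3. not (Box (q and r) implies (Box q and Box r)), u
4. Box (q and r), u
5. not (Box q and Box r), u
6. not Box r, u
7. not r, v
8. not (p or q), v
9. not p, v
10. not q, v
11. q and r, v
12. q, v
13. r, v
Accessibility: uRv
Branch closes: q and not q both at v.
Every branch of the negation's tableau closes; the branch above is one of them.

Valid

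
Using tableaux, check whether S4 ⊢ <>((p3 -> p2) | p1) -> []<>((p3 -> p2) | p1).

Tableau for the negation ~(<>((p3 -> p2) | p1) -> []<>((p3 -> p2) | p1)):
1. ~(<>((p3 -> p2) | p1) -> []<>((p3 -> p2) | p1)), 0
2. <>((p3 -> p2) | p1), 0
3. ~[]<>((p3 -> p2) | p1), 0
4. (p3 -> p2) | p1, 1
5. p1, 1
6. ~<>((p3 -> p2) | p1), 2
7. ~((p3 -> p2) | p1), 2
8. ~(p3 -> p2), 2
9. ~p1, 2
10. p3, 2
11. ~p2, 2
Accessibility: 0R0, 0R1, 0R2, 1R1, 2R2
The negation has an open branch (countermodel exists).

No, not valid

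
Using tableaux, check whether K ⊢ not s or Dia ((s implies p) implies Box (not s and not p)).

Tableau for the negation not (not s or Dia ((s implies p) implies Box (not s and not p))):
1. not (not s or Dia ((s implies p) implies Box (not s and not p))), w0
2. s, w0   [neg-or-rule on 1]
3. not Dia ((s implies p) implies Box (not s and not p)), w0   [neg-or-rule on 1]
The negation has an open branch (countermodel exists).

Not valid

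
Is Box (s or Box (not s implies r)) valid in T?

Invalid (countermodel exists)

Tableau for the negation not Box (s or Box (not s implies r)):
1. not Box (s or Box (not s implies r)), u
2. not (s or Box (not s implies r)), v
3. not s, v
4. not Box (not s implies r), v
5. not (not s implies r), w
6. not s, w
7. not r, w
Accessibility: uRu, uRv, vRv, vRw, wRw
The negation has an open branch (countermodel exists).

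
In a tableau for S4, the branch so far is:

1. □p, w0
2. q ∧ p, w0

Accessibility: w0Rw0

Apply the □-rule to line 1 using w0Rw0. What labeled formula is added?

p, w0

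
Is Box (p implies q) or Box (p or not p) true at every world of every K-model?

Tableau for the negation not (Box (p implies q) or Box (p or not p)):
1. not (Box (p implies q) or Box (p or not p)), u
2. not Box (p implies q), u
3. not Box (p or not p), u
4. not (p implies q), v
5. p, v
6. not q, v
7. not (p or not p), w
8. not p, w
9. p, w
Accessibility: uRv, uRw
Branch closes: p and not p both at w.
Every branch of the negation's tableau closes; the branch above is one of them.

Valid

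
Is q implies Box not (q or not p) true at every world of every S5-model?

Invalid (countermodel exists)

Tableau for the negation not (q implies Box not (q or not p)):
1. not (q implies Box not (q or not p)), 0
2. q, 0
3. not Box not (q or not p), 0
4. q or not p, 1
5. not p, 1
Accessibility: 0R0, 0R1, 1R0, 1R1
The negation has an open branch (countermodel exists).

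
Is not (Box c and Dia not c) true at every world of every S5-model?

Tableau for the negation Box c and Dia not c:
1. Box c and Dia not c, w0
2. Box c, w0
3. Dia not c, w0
4. c, w0
5. not c, w1
6. c, w1
Accessibility: w0Rw0, w0Rw1, w1Rw0, w1Rw1
Branch closes: c and not c both at w1.
Every branch of the negation's tableau closes; the branch above is one of them.

Valid in S5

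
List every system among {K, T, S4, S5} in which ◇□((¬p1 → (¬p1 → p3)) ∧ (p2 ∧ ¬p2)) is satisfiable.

T-tableau for the formula:
1. ◇□((¬p1 → (¬p1 → p3)) ∧ (p2 ∧ ¬p2)), w0
2. □((¬p1 → (¬p1 → p3)) ∧ (p2 ∧ ¬p2)), w1
3. (¬p1 → (¬p1 → p3)) ∧ (p2 ∧ ¬p2), w1
4. ¬p1 → (¬p1 → p3), w1
5. p2 ∧ ¬p2, w1
6. p2, w1
7. ¬p2, w1
Accessibility: w0Rw0, w0Rw1, w1Rw1
Branch closes: p2 and ¬p2 both at w1.
Every branch closes (one shown): unsatisfiable in T, hence also in S4, S5 (every S4/S5-frame is a T-frame).
K-tableau for the formula:
1. ◇□((¬p1 → (¬p1 → p3)) ∧ (p2 ∧ ¬p2)), w0
2. □((¬p1 → (¬p1 → p3)) ∧ (p2 ∧ ¬p2)), w1
Accessibility: w0Rw1
Complete open branch: satisfiable in K.

K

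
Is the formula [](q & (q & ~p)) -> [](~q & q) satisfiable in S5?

Satisfiable

1. [](q & (q & ~p)) -> [](~q & q), w0
2. ~[](q & (q & ~p)), w0   [->-rule on 1 (branches; this branch)]
3. ~(q & (q & ~p)), w1   [~[]-rule on 2: fresh world w1, w0Rw1]
4. ~(q & ~p), w1   [~&-rule on 3 (branches; this branch)]
5. p, w1   [~&-rule on 4 (branches; this branch)]
Accessibility: w0Rw0, w0Rw1, w1Rw0, w1Rw1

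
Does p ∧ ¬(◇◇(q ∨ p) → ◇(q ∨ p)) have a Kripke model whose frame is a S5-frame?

No, unsatisfiable

1. p ∧ ¬(◇◇(q ∨ p) → ◇(q ∨ p)), w0
2. p, w0   [∧-rule on 1]
3. ¬(◇◇(q ∨ p) → ◇(q ∨ p)), w0   [∧-rule on 1]
4. ◇◇(q ∨ p), w0   [¬→-rule on 3]
5. ¬◇(q ∨ p), w0   [¬→-rule on 3]
6. ¬(q ∨ p), w0   [¬◇-rule on 5 via w0Rw0]
7. ¬q, w0   [¬∨-rule on 6]
8. ¬p, w0   [¬∨-rule on 6]
Accessibility: w0Rw0
Branch closes: p and ¬p both at w0.
(One branch shown.) All branches close.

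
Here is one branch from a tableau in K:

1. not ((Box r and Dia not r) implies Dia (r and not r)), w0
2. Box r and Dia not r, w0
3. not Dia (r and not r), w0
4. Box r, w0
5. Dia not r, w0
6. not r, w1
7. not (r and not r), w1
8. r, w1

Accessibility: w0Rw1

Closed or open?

Both r and not r appear at w1.

Yes, closed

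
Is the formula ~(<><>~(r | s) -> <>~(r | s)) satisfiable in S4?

No, unsatisfiable

1. ~(<><>~(r | s) -> <>~(r | s)), w0
2. <><>~(r | s), w0
3. ~<>~(r | s), w0
4. r | s, w0
5. s, w0
6. <>~(r | s), w1
7. r | s, w1
8. s, w1
9. ~(r | s), w2
10. ~r, w2
11. ~s, w2
12. r | s, w2
13. s, w2
Accessibility: w0Rw0, w0Rw1, w0Rw2, w1Rw1, w1Rw2, w2Rw2
Branch closes: s and ~s both at w2.
Every branch closes; the branch above is one of them.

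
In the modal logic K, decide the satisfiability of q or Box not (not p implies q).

1. q or Box not (not p implies q), w0
2. Box not (not p implies q), w0

Yes, satisfiable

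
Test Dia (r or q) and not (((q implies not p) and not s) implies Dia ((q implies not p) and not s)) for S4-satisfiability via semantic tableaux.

Unsatisfiable (every branch closes)

1. Dia (r or q) and not (((q implies not p) and not s) implies Dia ((q implies not p) and not s)), w0
2. Dia (r or q), w0
3. not (((q implies not p) and not s) implies Dia ((q implies not p) and not s)), w0
4. (q implies not p) and not s, w0
5. not Dia ((q implies not p) and not s), w0
6. q implies not p, w0
7. not s, w0
8. not ((q implies not p) and not s), w0
9. not p, w0
10. not (q implies not p), w0
11. q, w0
12. p, w0
Accessibility: w0Rw0
Branch closes: p and not p both at w0.
(One branch shown.) All branches close.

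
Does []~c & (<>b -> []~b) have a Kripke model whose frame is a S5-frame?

1. []~c & (<>b -> []~b), 0
2. []~c, 0   [&-rule on 1]
3. <>b -> []~b, 0   [&-rule on 1]
4. ~c, 0   [[]-rule on 2 via 0R0]
5. []~b, 0   [->-rule on 3 (branches; this branch)]
6. ~b, 0   [[]-rule on 5 via 0R0]
Accessibility: 0R0

Satisfiable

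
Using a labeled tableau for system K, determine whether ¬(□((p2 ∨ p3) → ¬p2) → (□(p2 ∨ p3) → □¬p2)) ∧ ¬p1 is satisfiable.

1. ¬(□((p2 ∨ p3) → ¬p2) → (□(p2 ∨ p3) → □¬p2)) ∧ ¬p1, 0
2. ¬(□((p2 ∨ p3) → ¬p2) → (□(p2 ∨ p3) → □¬p2)), 0   [∧-rule on 1]
3. ¬p1, 0   [∧-rule on 1]
4. □((p2 ∨ p3) → ¬p2), 0   [¬→-rule on 2]
5. ¬(□(p2 ∨ p3) → □¬p2), 0   [¬→-rule on 2]
6. □(p2 ∨ p3), 0   [¬→-rule on 5]
7. ¬□¬p2, 0   [¬→-rule on 5]
8. p2, 1   [¬□-rule on 7: fresh world 1, 0R1]
9. (p2 ∨ p3) → ¬p2, 1   [□-rule on 4 via 0R1]
10. p2 ∨ p3, 1   [□-rule on 6 via 0R1]
11. ¬(p2 ∨ p3), 1   [→-rule on 9 (branches; this branch)]
12. ¬p2, 1   [¬∨-rule on 11]
13. ¬p3, 1   [¬∨-rule on 11]
Accessibility: 0R1
Branch closes: p2 and ¬p2 both at 1.
All branches of the tableau close; one closing branch shown above.

No, unsatisfiable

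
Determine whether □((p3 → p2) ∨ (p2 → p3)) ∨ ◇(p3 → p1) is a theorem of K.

Tableau for the negation ¬(□((p3 → p2) ∨ (p2 → p3)) ∨ ◇(p3 → p1)):
1. ¬(□((p3 → p2) ∨ (p2 → p3)) ∨ ◇(p3 → p1)), w0
2. ¬□((p3 → p2) ∨ (p2 → p3)), w0
3. ¬◇(p3 → p1), w0
4. ¬((p3 → p2) ∨ (p2 → p3)), w1
5. ¬(p3 → p2), w1
6. ¬(p2 → p3), w1
7. p3, w1
8. ¬p2, w1
9. p2, w1
10. ¬p3, w1
Accessibility: w0Rw1
Branch closes: p2 and ¬p2 both at w1.
Every branch of the negation's tableau closes; the branch above is one of them.

Valid in K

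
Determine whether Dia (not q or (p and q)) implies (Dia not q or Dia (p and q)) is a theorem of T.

Tableau for the negation not (Dia (not q or (p and q)) implies (Dia not q or Dia (p and q))):
1. not (Dia (not q or (p and q)) implies (Dia not q or Dia (p and q))), 0
2. Dia (not q or (p and q)), 0   [neg-implies-rule on 1]
3. not (Dia not q or Dia (p and q)), 0   [neg-implies-rule on 1]
4. not Dia not q, 0   [neg-or-rule on 3]
5. not Dia (p and q), 0   [neg-or-rule on 3]
6. q, 0   [neg-Dia-rule on 4 via 0R0]
7. not (p and q), 0   [neg-Dia-rule on 5 via 0R0]
8. not p, 0   [neg-and-rule on 7 (branches; this branch)]
9. not q or (p and q), 1   [Dia-rule on 2: fresh world 1, 0R1]
10. q, 1   [neg-Dia-rule on 4 via 0R1]
11. not (p and q), 1   [neg-Dia-rule on 5 via 0R1]
12. p and q, 1   [or-rule on 9 (branches; this branch)]
13. p, 1   [and-rule on 12]
14. not q, 1   [neg-and-rule on 11 (branches; this branch)]
Accessibility: 0R0, 0R1, 1R1
Branch closes: q and not q both at 1.
Every branch of the negation's tableau closes; the branch above is one of them.

Valid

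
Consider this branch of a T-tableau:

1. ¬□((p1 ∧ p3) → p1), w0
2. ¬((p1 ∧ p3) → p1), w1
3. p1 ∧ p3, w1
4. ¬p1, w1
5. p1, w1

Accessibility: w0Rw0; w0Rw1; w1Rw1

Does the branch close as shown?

Yes, closed

Both p1 and ¬p1 appear at w1.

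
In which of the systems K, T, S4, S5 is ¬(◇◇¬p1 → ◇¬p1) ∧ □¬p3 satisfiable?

S4-tableau for the formula:
1. ¬(◇◇¬p1 → ◇¬p1) ∧ □¬p3, u
2. ¬(◇◇¬p1 → ◇¬p1), u
3. □¬p3, u
4. ◇◇¬p1, u
5. ¬◇¬p1, u
6. ¬p3, u
7. p1, u
8. ◇¬p1, v
9. ¬p3, v
10. p1, v
11. ¬p1, w
12. ¬p3, w
13. p1, w
Accessibility: uRu, uRv, uRw, vRv, vRw, wRw
Branch closes: p1 and ¬p1 both at w.
Every branch closes (one shown): unsatisfiable in S4, hence also in S5 (every S5-frame is an S4-frame).
T-tableau for the formula:
1. ¬(◇◇¬p1 → ◇¬p1) ∧ □¬p3, u
2. ¬(◇◇¬p1 → ◇¬p1), u
3. □¬p3, u
4. ◇◇¬p1, u
5. ¬◇¬p1, u
6. ¬p3, u
7. p1, u
8. ◇¬p1, v
9. ¬p3, v
10. p1, v
11. ¬p1, w
Accessibility: uRu, uRv, vRv, vRw, wRw
Complete open branch: satisfiable in T, hence also in K (this T-model is also a K-model).

K, T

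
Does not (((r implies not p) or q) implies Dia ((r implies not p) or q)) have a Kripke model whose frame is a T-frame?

1. not (((r implies not p) or q) implies Dia ((r implies not p) or q)), u
2. (r implies not p) or q, u
3. not Dia ((r implies not p) or q), u
4. not ((r implies not p) or q), u
5. not (r implies not p), u
6. not q, u
7. r, u
8. p, u
9. r implies not p, u
10. not p, u
Accessibility: uRu
Branch closes: p and not p both at u.
All branches of the tableau close; one closing branch shown above.

Unsatisfiable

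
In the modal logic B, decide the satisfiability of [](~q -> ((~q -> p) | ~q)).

1. [](~q -> ((~q -> p) | ~q)), w0
2. ~q -> ((~q -> p) | ~q), w0
3. (~q -> p) | ~q, w0
4. ~q, w0
Accessibility: w0Rw0

Satisfiable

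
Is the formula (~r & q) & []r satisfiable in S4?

1. (~r & q) & []r, u
2. ~r & q, u   [&-rule on 1]
3. []r, u   [&-rule on 1]
4. ~r, u   [&-rule on 2]
5. q, u   [&-rule on 2]
6. r, u   [[]-rule on 3 via uRu]
Accessibility: uRu
Branch closes: r and ~r both at u.
Every branch closes; the branch above is one of them.

Unsatisfiable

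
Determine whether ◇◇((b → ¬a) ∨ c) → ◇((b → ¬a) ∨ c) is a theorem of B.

Not valid

Tableau for the negation ¬(◇◇((b → ¬a) ∨ c) → ◇((b → ¬a) ∨ c)):
1. ¬(◇◇((b → ¬a) ∨ c) → ◇((b → ¬a) ∨ c)), 0
2. ◇◇((b → ¬a) ∨ c), 0
3. ¬◇((b → ¬a) ∨ c), 0
4. ¬((b → ¬a) ∨ c), 0
5. ¬(b → ¬a), 0
6. ¬c, 0
7. b, 0
8. a, 0
9. ◇((b → ¬a) ∨ c), 1
10. ¬((b → ¬a) ∨ c), 1
11. ¬(b → ¬a), 1
12. ¬c, 1
13. b, 1
14. a, 1
15. (b → ¬a) ∨ c, 2
16. c, 2
Accessibility: 0R0, 0R1, 1R0, 1R1, 1R2, 2R1, 2R2
The negation has an open branch (countermodel exists).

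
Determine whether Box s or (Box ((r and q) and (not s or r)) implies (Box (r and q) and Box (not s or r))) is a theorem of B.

Valid in B

Tableau for the negation not (Box s or (Box ((r and q) and (not s or r)) implies (Box (r and q) and Box (not s or r)))):
1. not (Box s or (Box ((r and q) and (not s or r)) implies (Box (r and q) and Box (not s or r)))), w0
2. not Box s, w0   [neg-or-rule on 1]
3. not (Box ((r and q) and (not s or r)) implies (Box (r and q) and Box (not s or r))), w0   [neg-or-rule on 1]
4. Box ((r and q) and (not s or r)), w0   [neg-implies-rule on 3]
5. not (Box (r and q) and Box (not s or r)), w0   [neg-implies-rule on 3]
6. (r and q) and (not s or r), w0   [Box-rule on 4 via w0Rw0]
7. r and q, w0   [and-rule on 6]
8. not s or r, w0   [and-rule on 6]
9. r, w0   [and-rule on 7]
10. q, w0   [and-rule on 7]
11. not Box (not s or r), w0   [neg-and-rule on 5 (branches; this branch)]
12. not s, w1   [neg-Box-rule on 2: fresh world w1, w0Rw1]
13. (r and q) and (not s or r), w1   [Box-rule on 4 via w0Rw1]
14. r and q, w1   [and-rule on 13]
15. not s or r, w1   [and-rule on 13]
16. r, w1   [and-rule on 14]
17. q, w1   [and-rule on 14]
18. not (not s or r), w2   [neg-Box-rule on 11: fresh world w2, w0Rw2]
19. s, w2   [neg-or-rule on 18]
20. not r, w2   [neg-or-rule on 18]
21. (r and q) and (not s or r), w2   [Box-rule on 4 via w0Rw2]
22. r and q, w2   [and-rule on 21]
23. not s or r, w2   [and-rule on 21]
24. r, w2   [and-rule on 22]
25. q, w2   [and-rule on 22]
Accessibility: w0Rw0, w0Rw1, w0Rw2, w1Rw0, w1Rw1, w2Rw0, w2Rw2
Branch closes: r and not r both at w2.
All branches of the negation close; one closing branch shown above.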